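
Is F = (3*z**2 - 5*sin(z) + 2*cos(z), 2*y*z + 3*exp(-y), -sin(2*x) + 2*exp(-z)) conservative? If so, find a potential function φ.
No, ∇×F = (-2*y, 6*z - 2*sin(z) + 2*cos(2*x) - 5*cos(z), 0) ≠ 0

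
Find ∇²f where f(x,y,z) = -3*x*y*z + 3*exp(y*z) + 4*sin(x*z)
-4*x**2*sin(x*z) + 3*y**2*exp(y*z) + 3*z**2*exp(y*z) - 4*z**2*sin(x*z)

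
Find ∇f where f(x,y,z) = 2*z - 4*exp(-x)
(4*exp(-x), 0, 2)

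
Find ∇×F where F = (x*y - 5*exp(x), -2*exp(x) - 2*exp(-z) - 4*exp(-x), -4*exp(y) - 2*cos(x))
(-4*exp(y) - 2*exp(-z), -2*sin(x), -x - 2*exp(x) + 4*exp(-x))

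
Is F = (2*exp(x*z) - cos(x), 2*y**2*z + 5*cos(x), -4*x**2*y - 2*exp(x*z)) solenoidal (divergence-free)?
No, ∇·F = -2*x*exp(x*z) + 4*y*z + 2*z*exp(x*z) + sin(x)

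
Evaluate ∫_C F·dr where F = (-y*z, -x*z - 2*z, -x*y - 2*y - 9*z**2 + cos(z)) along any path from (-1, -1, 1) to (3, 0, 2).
-22 - sin(1) + sin(2)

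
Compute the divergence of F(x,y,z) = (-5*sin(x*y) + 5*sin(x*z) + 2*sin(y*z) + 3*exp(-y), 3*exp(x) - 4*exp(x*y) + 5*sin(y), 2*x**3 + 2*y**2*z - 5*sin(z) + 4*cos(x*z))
-4*x*exp(x*y) - 4*x*sin(x*z) + 2*y**2 - 5*y*cos(x*y) + 5*z*cos(x*z) + 5*cos(y) - 5*cos(z)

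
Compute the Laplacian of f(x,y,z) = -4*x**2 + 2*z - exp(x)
-exp(x) - 8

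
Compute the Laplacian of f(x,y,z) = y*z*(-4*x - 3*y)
-6*z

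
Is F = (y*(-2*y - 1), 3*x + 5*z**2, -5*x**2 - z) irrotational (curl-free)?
No, ∇×F = (-10*z, 10*x, 4*y + 4)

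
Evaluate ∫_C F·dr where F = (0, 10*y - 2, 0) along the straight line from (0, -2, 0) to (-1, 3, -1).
15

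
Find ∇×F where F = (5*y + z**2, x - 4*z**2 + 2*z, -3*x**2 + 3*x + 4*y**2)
(8*y + 8*z - 2, 6*x + 2*z - 3, -4)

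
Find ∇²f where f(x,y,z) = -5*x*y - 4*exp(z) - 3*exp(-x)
-4*exp(z) - 3*exp(-x)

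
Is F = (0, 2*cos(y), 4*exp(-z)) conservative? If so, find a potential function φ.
Yes, F is conservative. φ = 2*sin(y) - 4*exp(-z)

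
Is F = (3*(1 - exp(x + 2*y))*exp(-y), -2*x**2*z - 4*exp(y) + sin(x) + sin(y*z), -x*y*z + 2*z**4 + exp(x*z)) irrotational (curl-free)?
No, ∇×F = (2*x**2 - x*z - y*cos(y*z), z*(y - exp(x*z)), -4*x*z + 3*exp(x + y) + cos(x) + 3*exp(-y))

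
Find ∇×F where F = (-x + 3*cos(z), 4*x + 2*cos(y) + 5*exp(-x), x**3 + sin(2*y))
(2*cos(2*y), -3*x**2 - 3*sin(z), 4 - 5*exp(-x))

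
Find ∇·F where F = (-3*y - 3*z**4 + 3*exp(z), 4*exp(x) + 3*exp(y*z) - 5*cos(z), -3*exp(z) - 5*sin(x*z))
-5*x*cos(x*z) + 3*z*exp(y*z) - 3*exp(z)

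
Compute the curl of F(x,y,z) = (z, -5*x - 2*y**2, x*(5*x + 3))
(0, -10*x - 2, -5)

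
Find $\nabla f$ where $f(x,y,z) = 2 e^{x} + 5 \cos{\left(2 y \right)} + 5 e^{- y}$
(2*exp(x), -10*sin(2*y) - 5*exp(-y), 0)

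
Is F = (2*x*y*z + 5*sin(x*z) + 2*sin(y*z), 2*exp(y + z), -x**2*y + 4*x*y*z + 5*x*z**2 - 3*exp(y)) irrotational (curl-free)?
No, ∇×F = (-x**2 + 4*x*z - 3*exp(y) - 2*exp(y + z), 4*x*y + 5*x*cos(x*z) - 4*y*z + 2*y*cos(y*z) - 5*z**2, -2*z*(x + cos(y*z)))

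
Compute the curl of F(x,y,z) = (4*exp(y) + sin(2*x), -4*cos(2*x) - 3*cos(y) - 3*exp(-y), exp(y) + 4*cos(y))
(exp(y) - 4*sin(y), 0, -4*exp(y) + 8*sin(2*x))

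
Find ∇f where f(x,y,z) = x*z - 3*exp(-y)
(z, 3*exp(-y), x)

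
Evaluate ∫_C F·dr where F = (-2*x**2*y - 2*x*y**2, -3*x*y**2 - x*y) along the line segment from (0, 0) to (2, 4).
-464/3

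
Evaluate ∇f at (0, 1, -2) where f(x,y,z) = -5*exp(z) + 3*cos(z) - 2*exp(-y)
(0, 2*exp(-1), -5*exp(-2) + 3*sin(2))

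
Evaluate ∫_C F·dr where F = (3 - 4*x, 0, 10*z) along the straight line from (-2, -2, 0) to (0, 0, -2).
34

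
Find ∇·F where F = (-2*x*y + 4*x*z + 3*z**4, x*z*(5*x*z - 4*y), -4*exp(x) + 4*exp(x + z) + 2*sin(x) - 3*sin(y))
-4*x*z - 2*y + 4*z + 4*exp(x + z)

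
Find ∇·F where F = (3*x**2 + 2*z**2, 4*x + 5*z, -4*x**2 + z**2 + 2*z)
6*x + 2*z + 2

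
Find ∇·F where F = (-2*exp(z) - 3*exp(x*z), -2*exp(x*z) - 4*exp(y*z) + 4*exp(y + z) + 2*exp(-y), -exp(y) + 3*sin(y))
-3*z*exp(x*z) - 4*z*exp(y*z) + 4*exp(y + z) - 2*exp(-y)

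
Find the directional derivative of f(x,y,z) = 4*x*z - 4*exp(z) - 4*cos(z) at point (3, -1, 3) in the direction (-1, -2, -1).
2*sqrt(6)*(-6 - sin(3) + exp(3))/3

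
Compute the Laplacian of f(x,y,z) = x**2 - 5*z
2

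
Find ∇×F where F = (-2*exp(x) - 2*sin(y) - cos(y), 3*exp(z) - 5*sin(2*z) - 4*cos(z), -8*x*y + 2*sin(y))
(-8*x - 3*exp(z) - 4*sin(z) + 2*cos(y) + 10*cos(2*z), 8*y, -sin(y) + 2*cos(y))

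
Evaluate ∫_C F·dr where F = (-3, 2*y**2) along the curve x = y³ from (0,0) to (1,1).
-7/3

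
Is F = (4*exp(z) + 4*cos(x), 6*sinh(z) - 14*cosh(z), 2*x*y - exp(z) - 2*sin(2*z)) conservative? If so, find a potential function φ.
No, ∇×F = (2*x + 14*sinh(z) - 6*cosh(z), -2*y + 4*exp(z), 0) ≠ 0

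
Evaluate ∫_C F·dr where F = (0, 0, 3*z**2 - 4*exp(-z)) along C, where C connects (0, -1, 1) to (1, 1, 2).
-4*exp(-1) + 4*exp(-2) + 7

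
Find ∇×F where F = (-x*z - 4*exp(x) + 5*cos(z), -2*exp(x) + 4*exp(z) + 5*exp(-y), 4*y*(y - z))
(8*y - 4*z - 4*exp(z), -x - 5*sin(z), -2*exp(x))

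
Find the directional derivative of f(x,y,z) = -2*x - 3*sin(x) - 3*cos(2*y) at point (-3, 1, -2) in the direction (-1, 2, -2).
cos(3) + 2/3 + 4*sin(2)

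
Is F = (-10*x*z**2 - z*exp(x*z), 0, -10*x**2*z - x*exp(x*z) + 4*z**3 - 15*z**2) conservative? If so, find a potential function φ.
Yes, F is conservative. φ = -5*x**2*z**2 + z**4 - 5*z**3 - exp(x*z)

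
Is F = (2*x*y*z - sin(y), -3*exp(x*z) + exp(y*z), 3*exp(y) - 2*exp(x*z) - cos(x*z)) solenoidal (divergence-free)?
No, ∇·F = -2*x*exp(x*z) + x*sin(x*z) + 2*y*z + z*exp(y*z)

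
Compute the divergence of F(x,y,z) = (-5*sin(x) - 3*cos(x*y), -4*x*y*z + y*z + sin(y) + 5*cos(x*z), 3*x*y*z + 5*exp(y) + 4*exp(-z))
3*x*y - 4*x*z + 3*y*sin(x*y) + z - 5*cos(x) + cos(y) - 4*exp(-z)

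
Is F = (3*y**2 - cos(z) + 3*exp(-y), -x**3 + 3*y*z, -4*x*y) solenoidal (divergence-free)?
No, ∇·F = 3*z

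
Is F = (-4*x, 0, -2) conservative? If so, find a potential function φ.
Yes, F is conservative. φ = -2*x**2 - 2*z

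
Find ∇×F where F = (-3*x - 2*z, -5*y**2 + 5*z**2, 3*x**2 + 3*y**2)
(6*y - 10*z, -6*x - 2, 0)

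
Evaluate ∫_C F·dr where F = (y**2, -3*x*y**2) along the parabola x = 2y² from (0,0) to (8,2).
-112/5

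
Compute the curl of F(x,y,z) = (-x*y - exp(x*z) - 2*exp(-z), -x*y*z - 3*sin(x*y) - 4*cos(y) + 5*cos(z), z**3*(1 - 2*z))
(x*y + 5*sin(z), -x*exp(x*z) + 2*exp(-z), x - y*z - 3*y*cos(x*y))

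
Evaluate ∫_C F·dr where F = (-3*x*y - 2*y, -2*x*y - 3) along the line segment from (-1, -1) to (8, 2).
-150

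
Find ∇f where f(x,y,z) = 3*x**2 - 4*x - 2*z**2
(6*x - 4, 0, -4*z)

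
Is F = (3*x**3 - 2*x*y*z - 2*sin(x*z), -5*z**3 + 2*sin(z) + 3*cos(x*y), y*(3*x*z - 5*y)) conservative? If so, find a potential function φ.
No, ∇×F = (3*x*z - 10*y + 15*z**2 - 2*cos(z), -2*x*y - 2*x*cos(x*z) - 3*y*z, 2*x*z - 3*y*sin(x*y)) ≠ 0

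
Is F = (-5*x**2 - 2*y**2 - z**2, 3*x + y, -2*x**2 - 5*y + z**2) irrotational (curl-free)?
No, ∇×F = (-5, 4*x - 2*z, 4*y + 3)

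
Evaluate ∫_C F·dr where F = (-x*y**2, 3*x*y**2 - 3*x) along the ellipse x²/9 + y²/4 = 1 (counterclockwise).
0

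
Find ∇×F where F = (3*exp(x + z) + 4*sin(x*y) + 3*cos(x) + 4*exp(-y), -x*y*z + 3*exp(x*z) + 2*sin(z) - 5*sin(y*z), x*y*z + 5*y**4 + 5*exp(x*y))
(x*y + x*z + 5*x*exp(x*y) - 3*x*exp(x*z) + 20*y**3 + 5*y*cos(y*z) - 2*cos(z), -y*z - 5*y*exp(x*y) + 3*exp(x + z), -4*x*cos(x*y) - y*z + 3*z*exp(x*z) + 4*exp(-y))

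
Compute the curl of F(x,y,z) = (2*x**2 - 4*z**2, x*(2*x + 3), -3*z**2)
(0, -8*z, 4*x + 3)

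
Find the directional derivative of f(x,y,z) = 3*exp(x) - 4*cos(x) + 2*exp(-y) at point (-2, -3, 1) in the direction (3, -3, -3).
sqrt(3)*(-4*exp(2)*sin(2) + 3 + 2*exp(5))*exp(-2)/3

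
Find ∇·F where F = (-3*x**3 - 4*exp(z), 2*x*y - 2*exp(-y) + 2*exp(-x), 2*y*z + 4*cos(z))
-9*x**2 + 2*x + 2*y - 4*sin(z) + 2*exp(-y)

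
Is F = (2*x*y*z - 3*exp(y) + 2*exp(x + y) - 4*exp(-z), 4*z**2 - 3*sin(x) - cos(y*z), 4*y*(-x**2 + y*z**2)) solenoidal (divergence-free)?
No, ∇·F = 8*y**2*z + 2*y*z + z*sin(y*z) + 2*exp(x + y)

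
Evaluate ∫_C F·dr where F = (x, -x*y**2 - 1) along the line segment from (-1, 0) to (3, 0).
4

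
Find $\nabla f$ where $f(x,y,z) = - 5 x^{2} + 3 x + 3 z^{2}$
(3 - 10*x, 0, 6*z)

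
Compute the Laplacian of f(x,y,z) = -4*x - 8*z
0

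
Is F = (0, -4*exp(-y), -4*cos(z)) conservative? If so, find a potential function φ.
Yes, F is conservative. φ = -4*sin(z) + 4*exp(-y)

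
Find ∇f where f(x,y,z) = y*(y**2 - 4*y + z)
(0, 3*y**2 - 8*y + z, y)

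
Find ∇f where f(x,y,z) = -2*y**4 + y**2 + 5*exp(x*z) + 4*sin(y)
(5*z*exp(x*z), -8*y**3 + 2*y + 4*cos(y), 5*x*exp(x*z))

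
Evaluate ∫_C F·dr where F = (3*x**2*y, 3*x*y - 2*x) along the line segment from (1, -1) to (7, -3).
-758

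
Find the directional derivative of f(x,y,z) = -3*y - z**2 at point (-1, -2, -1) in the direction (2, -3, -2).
5*sqrt(17)/17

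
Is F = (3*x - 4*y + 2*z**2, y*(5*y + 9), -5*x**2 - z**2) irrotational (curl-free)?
No, ∇×F = (0, 10*x + 4*z, 4)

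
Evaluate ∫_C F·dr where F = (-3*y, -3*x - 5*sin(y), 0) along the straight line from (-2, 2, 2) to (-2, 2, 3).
0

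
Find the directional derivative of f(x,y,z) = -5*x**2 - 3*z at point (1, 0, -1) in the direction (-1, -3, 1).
7*sqrt(11)/11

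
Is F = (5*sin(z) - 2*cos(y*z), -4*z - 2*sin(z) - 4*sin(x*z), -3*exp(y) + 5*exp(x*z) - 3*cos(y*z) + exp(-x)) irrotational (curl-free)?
No, ∇×F = (4*x*cos(x*z) + 3*z*sin(y*z) - 3*exp(y) + 2*cos(z) + 4, 2*y*sin(y*z) - 5*z*exp(x*z) + 5*cos(z) + exp(-x), -2*z*(sin(y*z) + 2*cos(x*z)))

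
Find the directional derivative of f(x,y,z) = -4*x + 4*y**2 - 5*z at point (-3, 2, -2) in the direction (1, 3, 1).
39*sqrt(11)/11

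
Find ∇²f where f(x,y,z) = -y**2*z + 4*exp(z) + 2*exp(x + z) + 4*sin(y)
-2*z + 4*exp(z) + 4*exp(x + z) - 4*sin(y)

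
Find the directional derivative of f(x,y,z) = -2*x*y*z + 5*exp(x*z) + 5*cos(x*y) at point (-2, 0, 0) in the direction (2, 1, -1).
5*sqrt(6)/3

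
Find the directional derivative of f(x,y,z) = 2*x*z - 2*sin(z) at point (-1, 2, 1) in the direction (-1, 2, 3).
-sqrt(14)*(3*cos(1) + 4)/7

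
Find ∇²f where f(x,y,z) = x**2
2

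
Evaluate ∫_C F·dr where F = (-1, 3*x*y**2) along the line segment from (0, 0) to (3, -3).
-255/4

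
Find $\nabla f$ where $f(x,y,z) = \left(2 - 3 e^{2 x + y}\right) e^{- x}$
((-3*exp(2*x + y) - 2)*exp(-x), -3*exp(x + y), 0)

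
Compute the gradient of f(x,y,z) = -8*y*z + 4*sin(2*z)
(0, -8*z, -8*y + 8*cos(2*z))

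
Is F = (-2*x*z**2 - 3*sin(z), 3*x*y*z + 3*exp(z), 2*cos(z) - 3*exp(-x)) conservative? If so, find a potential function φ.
No, ∇×F = (-3*x*y - 3*exp(z), -4*x*z - 3*cos(z) - 3*exp(-x), 3*y*z) ≠ 0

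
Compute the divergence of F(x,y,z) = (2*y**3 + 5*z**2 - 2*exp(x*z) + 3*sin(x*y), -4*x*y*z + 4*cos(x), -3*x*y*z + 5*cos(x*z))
-3*x*y - 4*x*z - 5*x*sin(x*z) + 3*y*cos(x*y) - 2*z*exp(x*z)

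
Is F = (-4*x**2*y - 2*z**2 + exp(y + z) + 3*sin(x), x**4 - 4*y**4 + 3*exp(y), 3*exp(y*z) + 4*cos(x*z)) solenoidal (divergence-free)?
No, ∇·F = -8*x*y - 4*x*sin(x*z) - 16*y**3 + 3*y*exp(y*z) + 3*exp(y) + 3*cos(x)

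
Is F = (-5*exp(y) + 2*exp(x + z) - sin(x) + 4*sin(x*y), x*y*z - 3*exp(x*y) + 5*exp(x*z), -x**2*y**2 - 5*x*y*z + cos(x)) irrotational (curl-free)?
No, ∇×F = (x*(-2*x*y - y - 5*z - 5*exp(x*z)), 2*x*y**2 + 5*y*z + 2*exp(x + z) + sin(x), -4*x*cos(x*y) + y*z - 3*y*exp(x*y) + 5*z*exp(x*z) + 5*exp(y))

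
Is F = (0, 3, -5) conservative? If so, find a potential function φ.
Yes, F is conservative. φ = 3*y - 5*z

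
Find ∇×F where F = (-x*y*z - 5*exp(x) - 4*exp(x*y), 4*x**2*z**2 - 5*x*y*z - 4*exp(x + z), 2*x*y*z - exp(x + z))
(-8*x**2*z + 5*x*y + 2*x*z + 4*exp(x + z), -x*y - 2*y*z + exp(x + z), 8*x*z**2 + x*z + 4*x*exp(x*y) - 5*y*z - 4*exp(x + z))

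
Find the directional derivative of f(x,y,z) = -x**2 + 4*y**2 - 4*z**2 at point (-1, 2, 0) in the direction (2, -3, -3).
-2*sqrt(22)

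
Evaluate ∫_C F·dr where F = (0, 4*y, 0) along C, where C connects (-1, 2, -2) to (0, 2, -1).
0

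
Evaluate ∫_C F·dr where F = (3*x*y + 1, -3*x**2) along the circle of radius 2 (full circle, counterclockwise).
0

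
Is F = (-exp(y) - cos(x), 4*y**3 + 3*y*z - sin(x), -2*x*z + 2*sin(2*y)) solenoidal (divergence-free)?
No, ∇·F = -2*x + 12*y**2 + 3*z + sin(x)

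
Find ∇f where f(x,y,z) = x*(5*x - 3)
(10*x - 3, 0, 0)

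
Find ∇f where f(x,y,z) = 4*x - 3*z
(4, 0, -3)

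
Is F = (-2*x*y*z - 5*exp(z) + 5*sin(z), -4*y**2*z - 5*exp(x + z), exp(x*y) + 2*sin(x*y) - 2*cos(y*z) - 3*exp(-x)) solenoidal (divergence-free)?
No, ∇·F = 2*y*(-5*z + sin(y*z))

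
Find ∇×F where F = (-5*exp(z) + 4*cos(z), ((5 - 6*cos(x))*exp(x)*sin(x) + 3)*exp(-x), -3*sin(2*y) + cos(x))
(-6*cos(2*y), -5*exp(z) + sin(x) - 4*sin(z), 12*sin(x)**2 + 5*cos(x) - 6 - 3*exp(-x))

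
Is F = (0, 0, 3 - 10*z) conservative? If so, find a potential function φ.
Yes, F is conservative. φ = z*(3 - 5*z)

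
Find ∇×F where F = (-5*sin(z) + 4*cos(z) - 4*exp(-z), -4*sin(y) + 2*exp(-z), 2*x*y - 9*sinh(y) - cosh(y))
(2*x - sinh(y) - 9*cosh(y) + 2*exp(-z), -2*y - 4*sin(z) - 5*cos(z) + 4*exp(-z), 0)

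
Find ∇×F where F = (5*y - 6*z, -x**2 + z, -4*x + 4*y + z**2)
(3, -2, -2*x - 5)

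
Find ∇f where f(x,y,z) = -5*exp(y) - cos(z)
(0, -5*exp(y), sin(z))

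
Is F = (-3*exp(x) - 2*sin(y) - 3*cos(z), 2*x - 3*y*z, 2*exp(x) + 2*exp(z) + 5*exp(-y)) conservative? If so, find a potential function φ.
No, ∇×F = (3*y - 5*exp(-y), -2*exp(x) + 3*sin(z), 2*cos(y) + 2) ≠ 0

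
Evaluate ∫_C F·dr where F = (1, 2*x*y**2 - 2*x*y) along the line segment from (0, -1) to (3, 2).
15/2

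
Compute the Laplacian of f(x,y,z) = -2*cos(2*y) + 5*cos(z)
8*cos(2*y) - 5*cos(z)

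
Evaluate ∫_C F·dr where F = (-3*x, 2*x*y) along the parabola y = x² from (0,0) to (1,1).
-7/10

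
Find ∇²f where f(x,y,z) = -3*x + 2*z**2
4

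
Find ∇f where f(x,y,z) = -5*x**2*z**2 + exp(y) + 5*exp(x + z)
(-10*x*z**2 + 5*exp(x + z), exp(y), -10*x**2*z + 5*exp(x + z))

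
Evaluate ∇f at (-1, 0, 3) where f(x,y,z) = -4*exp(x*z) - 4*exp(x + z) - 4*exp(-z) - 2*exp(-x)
(2*(-2*exp(5) - 6 + exp(4))*exp(-3), 0, 4*(2 - exp(5))*exp(-3))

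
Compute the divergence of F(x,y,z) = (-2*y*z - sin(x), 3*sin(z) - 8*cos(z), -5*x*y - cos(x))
-cos(x)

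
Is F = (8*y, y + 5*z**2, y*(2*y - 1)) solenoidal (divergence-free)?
No, ∇·F = 1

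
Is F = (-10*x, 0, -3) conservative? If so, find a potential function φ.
Yes, F is conservative. φ = -5*x**2 - 3*z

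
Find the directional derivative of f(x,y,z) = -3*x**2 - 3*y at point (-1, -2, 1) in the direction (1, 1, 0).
3*sqrt(2)/2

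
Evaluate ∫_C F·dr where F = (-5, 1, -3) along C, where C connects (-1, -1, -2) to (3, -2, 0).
-27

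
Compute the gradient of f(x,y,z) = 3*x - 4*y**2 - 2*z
(3, -8*y, -2)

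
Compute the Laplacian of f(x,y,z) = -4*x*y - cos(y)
cos(y)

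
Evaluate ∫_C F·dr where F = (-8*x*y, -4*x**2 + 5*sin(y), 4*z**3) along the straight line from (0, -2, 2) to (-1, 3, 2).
-12 + 5*cos(2) - 5*cos(3)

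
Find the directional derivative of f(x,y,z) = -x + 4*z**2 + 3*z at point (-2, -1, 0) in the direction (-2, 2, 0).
sqrt(2)/2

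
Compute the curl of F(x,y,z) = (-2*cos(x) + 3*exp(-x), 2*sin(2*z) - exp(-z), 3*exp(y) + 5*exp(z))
(3*exp(y) - 4*cos(2*z) - exp(-z), 0, 0)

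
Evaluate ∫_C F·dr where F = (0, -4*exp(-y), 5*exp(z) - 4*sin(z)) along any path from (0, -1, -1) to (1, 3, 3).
-9*cosh(1) + 4*cos(3) - 4*cos(1) + sinh(1) + sinh(3) + 9*cosh(3)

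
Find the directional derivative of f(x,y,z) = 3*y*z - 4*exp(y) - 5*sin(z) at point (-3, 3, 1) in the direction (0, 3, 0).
3 - 4*exp(3)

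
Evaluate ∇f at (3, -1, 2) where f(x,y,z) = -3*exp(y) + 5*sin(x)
(5*cos(3), -3*exp(-1), 0)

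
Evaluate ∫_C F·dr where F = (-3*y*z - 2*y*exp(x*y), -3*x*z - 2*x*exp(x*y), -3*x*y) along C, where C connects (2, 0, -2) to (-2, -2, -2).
26 - 2*exp(4)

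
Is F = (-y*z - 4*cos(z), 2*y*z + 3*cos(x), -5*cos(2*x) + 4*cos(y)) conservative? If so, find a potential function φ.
No, ∇×F = (-2*y - 4*sin(y), -y - 10*sin(2*x) + 4*sin(z), z - 3*sin(x)) ≠ 0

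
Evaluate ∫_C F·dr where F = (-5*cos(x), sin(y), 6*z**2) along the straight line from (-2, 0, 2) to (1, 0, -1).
-18 - 5*sin(2) - 5*sin(1)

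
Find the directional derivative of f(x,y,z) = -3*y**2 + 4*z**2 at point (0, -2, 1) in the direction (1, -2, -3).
-24*sqrt(14)/7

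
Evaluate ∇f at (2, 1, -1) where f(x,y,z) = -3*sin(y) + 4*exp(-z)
(0, -3*cos(1), -4*E)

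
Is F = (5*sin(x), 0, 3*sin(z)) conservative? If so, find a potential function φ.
Yes, F is conservative. φ = -5*cos(x) - 3*cos(z)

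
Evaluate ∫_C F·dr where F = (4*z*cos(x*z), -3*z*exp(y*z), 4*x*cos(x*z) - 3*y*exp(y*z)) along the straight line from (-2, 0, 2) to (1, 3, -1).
-4*sin(1) + 4*sin(4) - 3*exp(-3) + 3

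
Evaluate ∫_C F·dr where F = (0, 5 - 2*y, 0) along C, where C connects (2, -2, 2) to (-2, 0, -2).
14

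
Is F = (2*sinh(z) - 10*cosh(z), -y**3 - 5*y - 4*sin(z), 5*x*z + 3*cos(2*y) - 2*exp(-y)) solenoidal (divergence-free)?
No, ∇·F = 5*x - 3*y**2 - 5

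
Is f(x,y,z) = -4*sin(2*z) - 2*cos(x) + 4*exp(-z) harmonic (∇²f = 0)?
No, ∇²f = 16*sin(2*z) + 2*cos(x) + 4*exp(-z)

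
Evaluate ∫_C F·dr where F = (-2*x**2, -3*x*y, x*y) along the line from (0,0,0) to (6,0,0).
-144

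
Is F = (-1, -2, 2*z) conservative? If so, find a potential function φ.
Yes, F is conservative. φ = -x - 2*y + z**2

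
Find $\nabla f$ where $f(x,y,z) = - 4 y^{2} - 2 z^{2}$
(0, -8*y, -4*z)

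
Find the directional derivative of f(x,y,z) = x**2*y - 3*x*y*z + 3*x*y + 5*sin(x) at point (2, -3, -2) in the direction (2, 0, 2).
sqrt(2)*(-21 + 5*cos(2))/2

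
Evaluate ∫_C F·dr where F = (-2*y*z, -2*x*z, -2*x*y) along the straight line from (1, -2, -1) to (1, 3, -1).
10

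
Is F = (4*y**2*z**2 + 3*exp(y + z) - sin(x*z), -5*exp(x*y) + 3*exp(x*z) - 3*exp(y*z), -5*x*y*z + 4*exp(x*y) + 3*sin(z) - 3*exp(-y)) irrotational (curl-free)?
No, ∇×F = (-5*x*z + 4*x*exp(x*y) - 3*x*exp(x*z) + 3*y*exp(y*z) + 3*exp(-y), -x*cos(x*z) + 8*y**2*z + 5*y*z - 4*y*exp(x*y) + 3*exp(y + z), -8*y*z**2 - 5*y*exp(x*y) + 3*z*exp(x*z) - 3*exp(y + z))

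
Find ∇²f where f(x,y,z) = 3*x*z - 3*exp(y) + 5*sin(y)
-3*exp(y) - 5*sin(y)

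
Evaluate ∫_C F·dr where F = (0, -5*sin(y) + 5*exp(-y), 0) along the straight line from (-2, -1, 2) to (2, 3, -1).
5*(-1 + (cos(3) - cos(1) + E)*exp(3))*exp(-3)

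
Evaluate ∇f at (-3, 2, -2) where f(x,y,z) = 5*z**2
(0, 0, -20)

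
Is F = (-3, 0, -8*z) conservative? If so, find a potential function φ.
Yes, F is conservative. φ = -3*x - 4*z**2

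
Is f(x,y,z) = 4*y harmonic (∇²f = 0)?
Yes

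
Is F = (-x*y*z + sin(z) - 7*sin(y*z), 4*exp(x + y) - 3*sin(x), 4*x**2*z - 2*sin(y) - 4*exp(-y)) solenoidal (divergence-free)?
No, ∇·F = 4*x**2 - y*z + 4*exp(x + y)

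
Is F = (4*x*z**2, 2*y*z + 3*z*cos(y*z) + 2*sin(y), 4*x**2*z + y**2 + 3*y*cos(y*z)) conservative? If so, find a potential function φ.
Yes, F is conservative. φ = 2*x**2*z**2 + y**2*z + 3*sin(y*z) - 2*cos(y)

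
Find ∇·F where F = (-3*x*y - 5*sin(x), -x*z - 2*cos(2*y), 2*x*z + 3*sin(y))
2*x - 3*y + 4*sin(2*y) - 5*cos(x)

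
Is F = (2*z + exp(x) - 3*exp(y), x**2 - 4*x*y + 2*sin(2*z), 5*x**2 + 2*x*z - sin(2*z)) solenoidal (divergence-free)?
No, ∇·F = -2*x + exp(x) - 2*cos(2*z)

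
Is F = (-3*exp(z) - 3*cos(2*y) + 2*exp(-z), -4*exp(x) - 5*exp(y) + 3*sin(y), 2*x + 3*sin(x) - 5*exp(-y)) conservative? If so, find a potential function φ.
No, ∇×F = (5*exp(-y), -3*cos(x) - sinh(z) - 5*cosh(z) - 2, -4*exp(x) - 6*sin(2*y)) ≠ 0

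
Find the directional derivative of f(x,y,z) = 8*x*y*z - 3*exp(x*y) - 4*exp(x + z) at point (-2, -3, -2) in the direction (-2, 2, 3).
2*sqrt(17)*(-3*exp(10) - 2 + 56*exp(4))*exp(-4)/17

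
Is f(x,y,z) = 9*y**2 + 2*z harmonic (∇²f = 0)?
No, ∇²f = 18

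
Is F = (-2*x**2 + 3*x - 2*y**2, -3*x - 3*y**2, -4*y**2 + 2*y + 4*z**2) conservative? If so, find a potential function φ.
No, ∇×F = (2 - 8*y, 0, 4*y - 3) ≠ 0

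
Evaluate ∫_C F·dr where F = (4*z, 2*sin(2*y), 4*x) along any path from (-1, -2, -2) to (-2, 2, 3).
-32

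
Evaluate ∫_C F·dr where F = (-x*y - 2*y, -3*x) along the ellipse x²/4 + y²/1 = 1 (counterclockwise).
-2*pi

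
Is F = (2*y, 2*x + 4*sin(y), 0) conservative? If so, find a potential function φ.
Yes, F is conservative. φ = 2*x*y - 4*cos(y)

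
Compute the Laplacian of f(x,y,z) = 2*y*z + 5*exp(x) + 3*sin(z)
5*exp(x) - 3*sin(z)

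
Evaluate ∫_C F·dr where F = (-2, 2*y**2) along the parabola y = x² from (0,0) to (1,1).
-4/3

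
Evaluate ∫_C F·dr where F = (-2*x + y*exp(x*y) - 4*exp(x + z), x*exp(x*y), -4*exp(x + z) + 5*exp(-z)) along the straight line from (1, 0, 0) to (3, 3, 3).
-4*exp(6) - 4 - 5*exp(-3) + 4*E + exp(9)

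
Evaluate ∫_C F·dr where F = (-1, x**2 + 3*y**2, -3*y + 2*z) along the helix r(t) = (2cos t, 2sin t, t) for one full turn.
4*pi**2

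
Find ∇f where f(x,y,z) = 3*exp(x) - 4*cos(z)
(3*exp(x), 0, 4*sin(z))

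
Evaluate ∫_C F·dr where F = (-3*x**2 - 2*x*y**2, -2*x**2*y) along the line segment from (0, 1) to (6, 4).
-792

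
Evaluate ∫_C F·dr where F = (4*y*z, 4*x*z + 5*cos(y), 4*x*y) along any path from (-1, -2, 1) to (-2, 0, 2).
-8 + 5*sin(2)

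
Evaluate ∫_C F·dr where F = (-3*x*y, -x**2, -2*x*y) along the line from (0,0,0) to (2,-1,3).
28/3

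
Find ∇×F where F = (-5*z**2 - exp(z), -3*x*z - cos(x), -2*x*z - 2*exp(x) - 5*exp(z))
(3*x, -8*z + 2*exp(x) - exp(z), -3*z + sin(x))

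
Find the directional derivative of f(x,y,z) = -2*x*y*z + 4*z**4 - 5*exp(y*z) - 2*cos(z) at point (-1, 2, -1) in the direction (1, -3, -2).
sqrt(14)*(5 + 4*exp(2)*sin(1) + 34*exp(2))*exp(-2)/14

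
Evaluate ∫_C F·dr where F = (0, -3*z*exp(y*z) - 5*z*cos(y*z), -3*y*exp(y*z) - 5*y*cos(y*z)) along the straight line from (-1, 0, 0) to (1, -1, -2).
-3*exp(2) - 5*sin(2) + 3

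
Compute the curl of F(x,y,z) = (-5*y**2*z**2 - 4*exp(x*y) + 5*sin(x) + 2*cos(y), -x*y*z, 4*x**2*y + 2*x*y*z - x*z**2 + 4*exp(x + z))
(x*(4*x + y + 2*z), -8*x*y - 10*y**2*z - 2*y*z + z**2 - 4*exp(x + z), 4*x*exp(x*y) + 10*y*z**2 - y*z + 2*sin(y))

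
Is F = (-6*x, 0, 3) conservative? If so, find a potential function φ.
Yes, F is conservative. φ = -3*x**2 + 3*z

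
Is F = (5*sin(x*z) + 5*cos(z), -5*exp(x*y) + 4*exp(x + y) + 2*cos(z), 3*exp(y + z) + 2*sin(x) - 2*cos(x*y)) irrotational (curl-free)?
No, ∇×F = (2*x*sin(x*y) + 3*exp(y + z) + 2*sin(z), 5*x*cos(x*z) - 2*y*sin(x*y) - 5*sin(z) - 2*cos(x), -5*y*exp(x*y) + 4*exp(x + y))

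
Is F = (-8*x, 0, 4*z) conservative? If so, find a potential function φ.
Yes, F is conservative. φ = -4*x**2 + 2*z**2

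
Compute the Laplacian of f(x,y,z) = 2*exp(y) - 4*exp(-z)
2*exp(y) - 4*exp(-z)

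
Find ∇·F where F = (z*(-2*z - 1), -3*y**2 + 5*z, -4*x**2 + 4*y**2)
-6*y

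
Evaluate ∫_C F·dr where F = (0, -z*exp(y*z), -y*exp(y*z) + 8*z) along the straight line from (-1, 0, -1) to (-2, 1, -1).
1 - exp(-1)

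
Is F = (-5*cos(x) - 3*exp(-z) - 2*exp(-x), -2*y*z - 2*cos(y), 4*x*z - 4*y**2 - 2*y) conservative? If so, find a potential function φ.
No, ∇×F = (-6*y - 2, -4*z + 3*exp(-z), 0) ≠ 0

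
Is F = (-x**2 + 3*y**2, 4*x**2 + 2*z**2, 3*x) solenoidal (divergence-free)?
No, ∇·F = -2*x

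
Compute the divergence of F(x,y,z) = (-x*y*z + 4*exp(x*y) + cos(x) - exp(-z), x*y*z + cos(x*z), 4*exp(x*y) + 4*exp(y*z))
x*z - y*z + 4*y*exp(x*y) + 4*y*exp(y*z) - sin(x)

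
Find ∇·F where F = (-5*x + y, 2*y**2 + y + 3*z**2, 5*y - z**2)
4*y - 2*z - 4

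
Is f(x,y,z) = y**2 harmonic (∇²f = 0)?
No, ∇²f = 2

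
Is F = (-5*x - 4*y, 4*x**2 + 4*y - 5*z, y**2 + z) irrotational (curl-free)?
No, ∇×F = (2*y + 5, 0, 8*x + 4)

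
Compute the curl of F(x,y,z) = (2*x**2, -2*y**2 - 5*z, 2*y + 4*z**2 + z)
(7, 0, 0)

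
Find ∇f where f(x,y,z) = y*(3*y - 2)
(0, 6*y - 2, 0)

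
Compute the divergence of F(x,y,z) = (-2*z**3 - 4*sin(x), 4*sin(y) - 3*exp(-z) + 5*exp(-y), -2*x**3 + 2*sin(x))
-4*cos(x) + 4*cos(y) - 5*exp(-y)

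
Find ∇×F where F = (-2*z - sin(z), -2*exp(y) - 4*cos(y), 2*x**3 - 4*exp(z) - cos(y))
(sin(y), -6*x**2 - cos(z) - 2, 0)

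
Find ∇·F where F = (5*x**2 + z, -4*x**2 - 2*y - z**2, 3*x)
10*x - 2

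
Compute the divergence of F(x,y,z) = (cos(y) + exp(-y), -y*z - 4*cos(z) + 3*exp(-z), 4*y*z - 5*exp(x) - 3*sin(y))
4*y - z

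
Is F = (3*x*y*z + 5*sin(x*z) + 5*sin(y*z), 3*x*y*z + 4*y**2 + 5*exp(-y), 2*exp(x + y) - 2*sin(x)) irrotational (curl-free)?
No, ∇×F = (-3*x*y + 2*exp(x + y), 3*x*y + 5*x*cos(x*z) + 5*y*cos(y*z) - 2*exp(x + y) + 2*cos(x), z*(-3*x + 3*y - 5*cos(y*z)))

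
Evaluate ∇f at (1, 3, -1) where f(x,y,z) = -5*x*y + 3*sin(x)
(-15 + 3*cos(1), -5, 0)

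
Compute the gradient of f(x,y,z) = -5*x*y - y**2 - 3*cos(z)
(-5*y, -5*x - 2*y, 3*sin(z))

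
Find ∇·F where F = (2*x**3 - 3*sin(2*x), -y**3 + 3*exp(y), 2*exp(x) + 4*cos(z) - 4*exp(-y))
6*x**2 - 3*y**2 + 3*exp(y) - 4*sin(z) - 6*cos(2*x)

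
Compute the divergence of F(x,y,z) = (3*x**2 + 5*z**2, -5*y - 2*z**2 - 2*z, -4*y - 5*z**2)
6*x - 10*z - 5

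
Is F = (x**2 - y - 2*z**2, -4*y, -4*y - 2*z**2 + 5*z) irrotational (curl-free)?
No, ∇×F = (-4, -4*z, 1)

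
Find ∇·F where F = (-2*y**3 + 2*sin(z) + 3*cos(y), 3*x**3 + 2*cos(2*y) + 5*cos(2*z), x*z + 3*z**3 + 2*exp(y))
x + 9*z**2 - 4*sin(2*y)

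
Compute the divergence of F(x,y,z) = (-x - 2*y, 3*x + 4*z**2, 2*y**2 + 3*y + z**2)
2*z - 1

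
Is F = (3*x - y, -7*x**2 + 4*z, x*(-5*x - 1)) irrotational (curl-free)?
No, ∇×F = (-4, 10*x + 1, 1 - 14*x)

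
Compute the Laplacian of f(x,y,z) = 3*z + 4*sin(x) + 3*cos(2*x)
-4*sin(x) - 12*cos(2*x)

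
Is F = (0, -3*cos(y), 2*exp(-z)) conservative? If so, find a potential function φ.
Yes, F is conservative. φ = -3*sin(y) - 2*exp(-z)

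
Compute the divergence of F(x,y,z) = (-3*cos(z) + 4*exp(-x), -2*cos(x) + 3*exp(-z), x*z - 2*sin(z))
x - 2*cos(z) - 4*exp(-x)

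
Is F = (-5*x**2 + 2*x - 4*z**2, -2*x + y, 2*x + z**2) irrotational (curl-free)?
No, ∇×F = (0, -8*z - 2, -2)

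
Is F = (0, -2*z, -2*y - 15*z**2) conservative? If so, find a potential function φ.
Yes, F is conservative. φ = z*(-2*y - 5*z**2)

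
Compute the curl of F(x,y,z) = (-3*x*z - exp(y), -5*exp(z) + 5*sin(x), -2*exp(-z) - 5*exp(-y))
(5*exp(z) + 5*exp(-y), -3*x, exp(y) + 5*cos(x))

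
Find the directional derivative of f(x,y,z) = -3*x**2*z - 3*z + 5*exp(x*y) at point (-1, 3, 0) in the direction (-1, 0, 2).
sqrt(5)*(-12*exp(3)/5 - 3)*exp(-3)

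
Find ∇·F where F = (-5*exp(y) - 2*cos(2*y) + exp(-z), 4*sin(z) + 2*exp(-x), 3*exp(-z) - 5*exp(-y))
-3*exp(-z)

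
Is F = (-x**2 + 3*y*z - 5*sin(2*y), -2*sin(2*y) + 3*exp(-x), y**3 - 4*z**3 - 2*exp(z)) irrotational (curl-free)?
No, ∇×F = (3*y**2, 3*y, -3*z + 10*cos(2*y) - 3*exp(-x))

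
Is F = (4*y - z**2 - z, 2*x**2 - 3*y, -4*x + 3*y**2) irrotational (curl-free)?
No, ∇×F = (6*y, 3 - 2*z, 4*x - 4)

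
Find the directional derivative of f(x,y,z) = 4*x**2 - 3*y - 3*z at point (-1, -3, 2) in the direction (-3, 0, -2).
30*sqrt(13)/13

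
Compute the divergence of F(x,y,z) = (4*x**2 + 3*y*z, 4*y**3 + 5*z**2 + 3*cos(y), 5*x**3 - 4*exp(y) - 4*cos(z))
8*x + 12*y**2 - 3*sin(y) + 4*sin(z)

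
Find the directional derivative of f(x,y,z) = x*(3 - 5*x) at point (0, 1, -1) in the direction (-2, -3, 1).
-3*sqrt(14)/7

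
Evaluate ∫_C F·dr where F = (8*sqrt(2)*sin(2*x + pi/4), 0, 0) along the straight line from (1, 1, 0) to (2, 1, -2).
4*sqrt(2)*(cos(pi/4 + 2) - cos(pi/4 + 4))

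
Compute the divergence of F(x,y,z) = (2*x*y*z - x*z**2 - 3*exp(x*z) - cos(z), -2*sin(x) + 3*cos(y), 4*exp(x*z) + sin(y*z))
4*x*exp(x*z) + 2*y*z + y*cos(y*z) - z**2 - 3*z*exp(x*z) - 3*sin(y)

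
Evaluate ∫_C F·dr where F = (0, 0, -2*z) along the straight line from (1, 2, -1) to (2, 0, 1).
0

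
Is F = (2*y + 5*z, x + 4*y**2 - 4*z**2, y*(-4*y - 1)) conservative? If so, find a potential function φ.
No, ∇×F = (-8*y + 8*z - 1, 5, -1) ≠ 0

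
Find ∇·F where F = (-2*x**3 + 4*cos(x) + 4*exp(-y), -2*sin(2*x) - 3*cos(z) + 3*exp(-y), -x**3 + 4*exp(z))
-6*x**2 + 4*exp(z) - 4*sin(x) - 3*exp(-y)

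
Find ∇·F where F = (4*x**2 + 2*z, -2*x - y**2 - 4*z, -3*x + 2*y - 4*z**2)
8*x - 2*y - 8*z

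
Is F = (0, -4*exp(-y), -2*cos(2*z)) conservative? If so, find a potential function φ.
Yes, F is conservative. φ = -sin(2*z) + 4*exp(-y)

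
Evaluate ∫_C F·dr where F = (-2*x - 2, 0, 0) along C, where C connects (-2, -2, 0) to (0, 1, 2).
0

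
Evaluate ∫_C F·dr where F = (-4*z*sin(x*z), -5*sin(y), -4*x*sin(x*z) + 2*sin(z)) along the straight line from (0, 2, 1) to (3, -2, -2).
-4 - 2*cos(2) + 2*cos(1) + 4*cos(6)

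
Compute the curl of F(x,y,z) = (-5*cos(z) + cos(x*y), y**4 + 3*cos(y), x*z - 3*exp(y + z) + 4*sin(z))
(-3*exp(y + z), -z + 5*sin(z), x*sin(x*y))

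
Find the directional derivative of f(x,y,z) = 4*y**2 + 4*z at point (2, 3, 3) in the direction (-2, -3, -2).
-80*sqrt(17)/17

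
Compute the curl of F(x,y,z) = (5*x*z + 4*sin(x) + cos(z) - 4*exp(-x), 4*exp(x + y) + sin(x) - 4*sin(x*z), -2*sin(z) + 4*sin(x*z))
(4*x*cos(x*z), 5*x - 4*z*cos(x*z) - sin(z), -4*z*cos(x*z) + 4*exp(x + y) + cos(x))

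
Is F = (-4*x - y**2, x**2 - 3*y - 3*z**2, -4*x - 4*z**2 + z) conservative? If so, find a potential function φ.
No, ∇×F = (6*z, 4, 2*x + 2*y) ≠ 0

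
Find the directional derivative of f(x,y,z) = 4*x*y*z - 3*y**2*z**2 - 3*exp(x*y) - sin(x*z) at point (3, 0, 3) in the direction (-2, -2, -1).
-18 + 3*cos(9)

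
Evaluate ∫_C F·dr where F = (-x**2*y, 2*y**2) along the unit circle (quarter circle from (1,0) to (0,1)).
pi/16 + 2/3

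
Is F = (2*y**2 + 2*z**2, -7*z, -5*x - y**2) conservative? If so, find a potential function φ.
No, ∇×F = (7 - 2*y, 4*z + 5, -4*y) ≠ 0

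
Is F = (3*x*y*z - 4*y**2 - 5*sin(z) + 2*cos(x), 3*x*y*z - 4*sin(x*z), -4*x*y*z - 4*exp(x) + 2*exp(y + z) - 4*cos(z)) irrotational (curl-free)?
No, ∇×F = (-3*x*y - 4*x*z + 4*x*cos(x*z) + 2*exp(y + z), 3*x*y + 4*y*z + 4*exp(x) - 5*cos(z), -3*x*z + 3*y*z + 8*y - 4*z*cos(x*z))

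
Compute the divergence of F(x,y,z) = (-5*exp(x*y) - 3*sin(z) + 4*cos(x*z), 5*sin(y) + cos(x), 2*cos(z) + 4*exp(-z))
-5*y*exp(x*y) - 4*z*sin(x*z) - 2*sin(z) + 5*cos(y) - 4*exp(-z)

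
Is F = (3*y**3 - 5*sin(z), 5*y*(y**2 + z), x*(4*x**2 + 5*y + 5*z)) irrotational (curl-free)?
No, ∇×F = (5*x - 5*y, -12*x**2 - 5*y - 5*z - 5*cos(z), -9*y**2)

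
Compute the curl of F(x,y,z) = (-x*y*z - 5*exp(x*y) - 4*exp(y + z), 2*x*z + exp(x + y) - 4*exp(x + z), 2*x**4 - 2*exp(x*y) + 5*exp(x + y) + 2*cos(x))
(-2*x*exp(x*y) - 2*x + 5*exp(x + y) + 4*exp(x + z), -8*x**3 - x*y + 2*y*exp(x*y) - 5*exp(x + y) - 4*exp(y + z) + 2*sin(x), x*z + 5*x*exp(x*y) + 2*z + exp(x + y) - 4*exp(x + z) + 4*exp(y + z))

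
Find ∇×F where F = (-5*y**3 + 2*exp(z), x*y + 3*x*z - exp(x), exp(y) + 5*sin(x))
(-3*x + exp(y), 2*exp(z) - 5*cos(x), 15*y**2 + y + 3*z - exp(x))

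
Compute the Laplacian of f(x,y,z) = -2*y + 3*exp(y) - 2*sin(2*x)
3*exp(y) + 8*sin(2*x)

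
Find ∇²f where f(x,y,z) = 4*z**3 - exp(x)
24*z - exp(x)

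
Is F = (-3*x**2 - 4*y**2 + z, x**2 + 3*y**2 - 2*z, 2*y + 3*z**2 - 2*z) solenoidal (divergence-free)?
No, ∇·F = -6*x + 6*y + 6*z - 2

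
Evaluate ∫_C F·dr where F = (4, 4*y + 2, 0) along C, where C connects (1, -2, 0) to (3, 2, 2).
16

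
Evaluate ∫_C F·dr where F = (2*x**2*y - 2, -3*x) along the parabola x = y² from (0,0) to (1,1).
-17/7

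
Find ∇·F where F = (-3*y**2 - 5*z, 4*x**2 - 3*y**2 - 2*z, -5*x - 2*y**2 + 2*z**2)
-6*y + 4*z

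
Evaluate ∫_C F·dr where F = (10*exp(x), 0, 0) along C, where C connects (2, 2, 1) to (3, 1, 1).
-10*(1 - E)*exp(2)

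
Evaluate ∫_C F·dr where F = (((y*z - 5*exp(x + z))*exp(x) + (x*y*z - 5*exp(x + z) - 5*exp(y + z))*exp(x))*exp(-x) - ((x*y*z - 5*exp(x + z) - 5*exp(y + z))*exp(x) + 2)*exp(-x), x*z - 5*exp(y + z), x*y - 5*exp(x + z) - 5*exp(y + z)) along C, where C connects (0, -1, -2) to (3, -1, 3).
-5*exp(6) - 5*exp(2) - 11 + 7*exp(-3) + 5*exp(-2)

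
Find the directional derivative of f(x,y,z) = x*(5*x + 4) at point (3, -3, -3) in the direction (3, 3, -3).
34*sqrt(3)/3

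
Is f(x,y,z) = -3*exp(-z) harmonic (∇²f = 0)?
No, ∇²f = -3*exp(-z)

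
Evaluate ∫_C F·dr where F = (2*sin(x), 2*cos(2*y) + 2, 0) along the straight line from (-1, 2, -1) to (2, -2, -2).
-8 - 2*cos(2) + 2*cos(1) - 2*sin(4)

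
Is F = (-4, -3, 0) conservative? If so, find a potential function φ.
Yes, F is conservative. φ = -4*x - 3*y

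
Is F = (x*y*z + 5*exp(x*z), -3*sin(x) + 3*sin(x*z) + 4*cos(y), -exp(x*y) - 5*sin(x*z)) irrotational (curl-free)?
No, ∇×F = (-x*(exp(x*y) + 3*cos(x*z)), x*y + 5*x*exp(x*z) + y*exp(x*y) + 5*z*cos(x*z), -x*z + 3*z*cos(x*z) - 3*cos(x))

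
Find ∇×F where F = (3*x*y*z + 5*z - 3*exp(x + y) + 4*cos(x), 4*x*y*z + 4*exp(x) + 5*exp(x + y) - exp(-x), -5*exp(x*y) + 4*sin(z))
(x*(-4*y - 5*exp(x*y)), 3*x*y + 5*y*exp(x*y) + 5, -3*x*z + 4*y*z + 4*exp(x) + 8*exp(x + y) + exp(-x))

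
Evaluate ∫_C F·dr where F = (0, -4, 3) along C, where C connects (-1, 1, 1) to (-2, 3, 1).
-8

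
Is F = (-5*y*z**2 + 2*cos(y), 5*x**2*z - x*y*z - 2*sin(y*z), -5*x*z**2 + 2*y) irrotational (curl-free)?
No, ∇×F = (-5*x**2 + x*y + 2*y*cos(y*z) + 2, 5*z*(-2*y + z), 10*x*z - y*z + 5*z**2 + 2*sin(y))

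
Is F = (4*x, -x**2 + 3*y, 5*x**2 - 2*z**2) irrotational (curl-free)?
No, ∇×F = (0, -10*x, -2*x)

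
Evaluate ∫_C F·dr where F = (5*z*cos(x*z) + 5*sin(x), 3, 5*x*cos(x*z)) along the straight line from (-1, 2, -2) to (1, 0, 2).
-6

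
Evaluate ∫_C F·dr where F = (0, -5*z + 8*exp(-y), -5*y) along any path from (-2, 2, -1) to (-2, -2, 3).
20 - 16*sinh(2)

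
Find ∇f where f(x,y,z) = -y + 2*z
(0, -1, 2)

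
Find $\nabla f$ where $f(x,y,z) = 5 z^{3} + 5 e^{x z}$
(5*z*exp(x*z), 0, 5*x*exp(x*z) + 15*z**2)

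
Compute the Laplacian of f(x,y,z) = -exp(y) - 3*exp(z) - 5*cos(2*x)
-exp(y) - 3*exp(z) + 20*cos(2*x)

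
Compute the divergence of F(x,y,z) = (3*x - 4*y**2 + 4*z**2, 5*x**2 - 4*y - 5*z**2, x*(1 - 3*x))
-1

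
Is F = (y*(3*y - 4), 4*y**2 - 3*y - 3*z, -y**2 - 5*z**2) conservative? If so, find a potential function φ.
No, ∇×F = (3 - 2*y, 0, 4 - 6*y) ≠ 0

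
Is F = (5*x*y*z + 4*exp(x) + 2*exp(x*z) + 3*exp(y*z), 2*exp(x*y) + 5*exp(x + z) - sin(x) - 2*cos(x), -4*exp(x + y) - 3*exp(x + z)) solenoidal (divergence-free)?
No, ∇·F = 2*x*exp(x*y) + 5*y*z + 2*z*exp(x*z) + 4*exp(x) - 3*exp(x + z)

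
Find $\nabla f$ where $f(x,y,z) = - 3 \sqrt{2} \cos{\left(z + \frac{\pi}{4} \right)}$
(0, 0, 3*sqrt(2)*sin(z + pi/4))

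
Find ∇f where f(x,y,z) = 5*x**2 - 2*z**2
(10*x, 0, -4*z)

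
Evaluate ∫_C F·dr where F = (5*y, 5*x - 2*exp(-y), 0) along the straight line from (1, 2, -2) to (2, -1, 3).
-20 - 2*exp(-2) + 2*E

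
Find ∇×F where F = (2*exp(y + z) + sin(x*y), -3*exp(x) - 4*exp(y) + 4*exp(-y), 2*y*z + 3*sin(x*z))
(2*z, -3*z*cos(x*z) + 2*exp(y + z), -x*cos(x*y) - 3*exp(x) - 2*exp(y + z))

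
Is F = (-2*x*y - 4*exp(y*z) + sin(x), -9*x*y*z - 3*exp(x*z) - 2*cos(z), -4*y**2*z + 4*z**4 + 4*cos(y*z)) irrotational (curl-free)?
No, ∇×F = (9*x*y + 3*x*exp(x*z) - 8*y*z - 4*z*sin(y*z) - 2*sin(z), -4*y*exp(y*z), 2*x - 9*y*z - 3*z*exp(x*z) + 4*z*exp(y*z))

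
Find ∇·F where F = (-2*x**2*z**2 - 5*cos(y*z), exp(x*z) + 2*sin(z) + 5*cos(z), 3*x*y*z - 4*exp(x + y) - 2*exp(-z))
3*x*y - 4*x*z**2 + 2*exp(-z)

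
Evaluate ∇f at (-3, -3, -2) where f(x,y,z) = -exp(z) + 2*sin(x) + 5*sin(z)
(2*cos(3), 0, 5*cos(2) - exp(-2))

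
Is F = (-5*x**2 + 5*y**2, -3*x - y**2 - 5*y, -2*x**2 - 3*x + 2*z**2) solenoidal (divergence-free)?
No, ∇·F = -10*x - 2*y + 4*z - 5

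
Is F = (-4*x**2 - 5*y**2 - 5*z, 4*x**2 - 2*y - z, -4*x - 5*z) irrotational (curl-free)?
No, ∇×F = (1, -1, 8*x + 10*y)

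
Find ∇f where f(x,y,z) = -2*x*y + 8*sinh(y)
(-2*y, -2*x + 8*cosh(y), 0)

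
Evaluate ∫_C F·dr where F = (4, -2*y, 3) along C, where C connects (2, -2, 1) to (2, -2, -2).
-9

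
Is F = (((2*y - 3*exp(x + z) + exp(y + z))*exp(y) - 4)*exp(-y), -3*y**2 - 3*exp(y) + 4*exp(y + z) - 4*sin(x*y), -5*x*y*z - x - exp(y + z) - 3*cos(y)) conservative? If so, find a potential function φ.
No, ∇×F = (-5*x*z - 5*exp(y + z) + 3*sin(y), 5*y*z - 3*exp(x + z) + exp(y + z) + 1, -4*y*cos(x*y) - exp(y + z) - 2 - 4*exp(-y)) ≠ 0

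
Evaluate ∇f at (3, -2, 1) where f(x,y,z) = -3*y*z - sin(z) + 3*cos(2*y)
(0, 6*sin(4) - 3, 6 - cos(1))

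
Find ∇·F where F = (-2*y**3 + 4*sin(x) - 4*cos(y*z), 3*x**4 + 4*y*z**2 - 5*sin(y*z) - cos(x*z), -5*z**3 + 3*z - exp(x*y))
-11*z**2 - 5*z*cos(y*z) + 4*cos(x) + 3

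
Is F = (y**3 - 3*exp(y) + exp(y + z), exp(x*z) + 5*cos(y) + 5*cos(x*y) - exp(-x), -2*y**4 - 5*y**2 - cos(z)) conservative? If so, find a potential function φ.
No, ∇×F = (-x*exp(x*z) - 8*y**3 - 10*y, exp(y + z), -3*y**2 - 5*y*sin(x*y) + z*exp(x*z) + 3*exp(y) - exp(y + z) + exp(-x)) ≠ 0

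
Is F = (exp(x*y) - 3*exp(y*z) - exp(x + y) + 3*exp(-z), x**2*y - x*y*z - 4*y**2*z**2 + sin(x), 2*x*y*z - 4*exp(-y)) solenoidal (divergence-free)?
No, ∇·F = x**2 + 2*x*y - x*z - 8*y*z**2 + y*exp(x*y) - exp(x + y)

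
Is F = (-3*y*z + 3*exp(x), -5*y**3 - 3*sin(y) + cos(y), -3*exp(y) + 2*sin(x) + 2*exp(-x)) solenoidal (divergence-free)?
No, ∇·F = -15*y**2 + 3*exp(x) - sin(y) - 3*cos(y)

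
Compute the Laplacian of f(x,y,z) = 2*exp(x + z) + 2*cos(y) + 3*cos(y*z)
-3*y**2*cos(y*z) - 3*z**2*cos(y*z) + 4*exp(x + z) - 2*cos(y)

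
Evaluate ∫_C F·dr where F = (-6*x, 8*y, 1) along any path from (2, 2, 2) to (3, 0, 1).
-32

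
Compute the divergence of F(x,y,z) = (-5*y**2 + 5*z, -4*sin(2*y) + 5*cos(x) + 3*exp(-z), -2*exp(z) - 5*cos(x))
-2*exp(z) - 8*cos(2*y)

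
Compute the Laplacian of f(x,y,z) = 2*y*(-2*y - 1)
-8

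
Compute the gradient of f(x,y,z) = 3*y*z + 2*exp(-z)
(0, 3*z, 3*y - 2*exp(-z))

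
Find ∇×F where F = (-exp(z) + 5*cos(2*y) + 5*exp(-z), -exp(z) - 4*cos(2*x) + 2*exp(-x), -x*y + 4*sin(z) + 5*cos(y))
(-x + exp(z) - 5*sin(y), y - exp(z) - 5*exp(-z), 8*sin(2*x) + 10*sin(2*y) - 2*exp(-x))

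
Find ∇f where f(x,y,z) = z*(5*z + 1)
(0, 0, 10*z + 1)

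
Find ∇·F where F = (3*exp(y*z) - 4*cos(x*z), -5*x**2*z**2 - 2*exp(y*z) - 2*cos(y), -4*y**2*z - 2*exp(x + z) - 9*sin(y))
-4*y**2 - 2*z*exp(y*z) + 4*z*sin(x*z) - 2*exp(x + z) + 2*sin(y)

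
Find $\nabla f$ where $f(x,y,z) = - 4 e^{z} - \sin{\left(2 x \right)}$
(-2*cos(2*x), 0, -4*exp(z))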